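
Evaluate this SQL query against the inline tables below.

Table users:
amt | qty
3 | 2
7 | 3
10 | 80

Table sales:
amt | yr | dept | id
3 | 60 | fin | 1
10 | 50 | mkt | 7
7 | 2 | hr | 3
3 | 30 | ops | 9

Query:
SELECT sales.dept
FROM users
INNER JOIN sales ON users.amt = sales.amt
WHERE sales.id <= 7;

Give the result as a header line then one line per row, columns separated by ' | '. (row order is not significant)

After JOIN sales (4 rows):
users.amt | users.qty | sales.amt | sales.yr | sales.dept | sales.id
3 | 2 | 3 | 60 | fin | 1
3 | 2 | 3 | 30 | ops | 9
7 | 3 | 7 | 2 | hr | 3
10 | 80 | 10 | 50 | mkt | 7
After WHERE (3 rows):
users.amt | users.qty | sales.amt | sales.yr | sales.dept | sales.id
3 | 2 | 3 | 60 | fin | 1
7 | 3 | 7 | 2 | hr | 3
10 | 80 | 10 | 50 | mkt | 7
After SELECT (3 rows):
sales.dept
fin
hr
mkt

== RESULT ==
sales.dept
fin
hr
mkt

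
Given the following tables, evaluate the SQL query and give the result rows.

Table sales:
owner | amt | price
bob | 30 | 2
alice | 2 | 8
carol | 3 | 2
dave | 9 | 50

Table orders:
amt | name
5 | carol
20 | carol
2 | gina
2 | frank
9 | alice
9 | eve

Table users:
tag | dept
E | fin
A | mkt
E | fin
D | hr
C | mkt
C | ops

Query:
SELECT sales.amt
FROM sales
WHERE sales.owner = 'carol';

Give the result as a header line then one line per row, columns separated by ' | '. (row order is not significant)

After WHERE (1 rows):
sales.owner | sales.amt | sales.price
carol | 3 | 2
After SELECT (1 rows):
sales.amt
3

== RESULT ==
sales.amt
3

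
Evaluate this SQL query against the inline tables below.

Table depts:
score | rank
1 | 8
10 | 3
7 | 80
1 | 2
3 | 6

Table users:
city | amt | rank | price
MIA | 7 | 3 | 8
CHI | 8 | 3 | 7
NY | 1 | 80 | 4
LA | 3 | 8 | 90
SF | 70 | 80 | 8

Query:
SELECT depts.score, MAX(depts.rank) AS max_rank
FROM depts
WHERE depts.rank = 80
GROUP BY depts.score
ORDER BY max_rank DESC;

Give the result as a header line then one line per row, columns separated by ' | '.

== RESULT ==
depts.score | max_rank
7 | 80

Derivation:
After WHERE (1 rows):
depts.score | depts.rank
7 | 80
After GROUP BY (1 rows):
depts.score | max_rank
7 | 80
After ORDER BY (1 rows):
depts.score | max_rank
7 | 80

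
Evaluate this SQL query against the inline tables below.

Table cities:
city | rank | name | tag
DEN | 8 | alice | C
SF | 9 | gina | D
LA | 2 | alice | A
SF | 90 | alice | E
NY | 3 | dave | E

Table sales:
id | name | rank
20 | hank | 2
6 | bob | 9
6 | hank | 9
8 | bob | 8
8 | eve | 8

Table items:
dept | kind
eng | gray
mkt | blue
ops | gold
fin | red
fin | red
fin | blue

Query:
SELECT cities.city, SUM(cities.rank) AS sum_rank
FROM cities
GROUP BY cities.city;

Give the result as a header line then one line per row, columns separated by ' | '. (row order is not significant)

After GROUP BY (4 rows):
cities.city | sum_rank
DEN | 8
SF | 99
LA | 2
NY | 3

== RESULT ==
cities.city | sum_rank
DEN | 8
SF | 99
LA | 2
NY | 3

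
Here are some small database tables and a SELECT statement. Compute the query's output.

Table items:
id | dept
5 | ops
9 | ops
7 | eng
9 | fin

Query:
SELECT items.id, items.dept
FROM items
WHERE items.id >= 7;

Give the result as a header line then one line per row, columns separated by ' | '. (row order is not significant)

After WHERE (3 rows):
items.id | items.dept
9 | ops
7 | eng
9 | fin
After SELECT (3 rows):
items.id | items.dept
9 | ops
7 | eng
9 | fin

== RESULT ==
items.id | items.dept
9 | ops
7 | eng
9 | fin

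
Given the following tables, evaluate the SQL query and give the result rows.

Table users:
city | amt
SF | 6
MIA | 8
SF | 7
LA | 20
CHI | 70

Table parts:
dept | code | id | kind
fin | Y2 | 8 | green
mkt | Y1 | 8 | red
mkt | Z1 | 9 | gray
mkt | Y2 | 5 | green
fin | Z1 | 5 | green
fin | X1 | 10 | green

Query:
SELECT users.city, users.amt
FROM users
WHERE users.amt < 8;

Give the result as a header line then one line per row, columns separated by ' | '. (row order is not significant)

== RESULT ==
users.city | users.amt
SF | 6
SF | 7

Derivation:
After WHERE (2 rows):
users.city | users.amt
SF | 6
SF | 7
After SELECT (2 rows):
users.city | users.amt
SF | 6
SF | 7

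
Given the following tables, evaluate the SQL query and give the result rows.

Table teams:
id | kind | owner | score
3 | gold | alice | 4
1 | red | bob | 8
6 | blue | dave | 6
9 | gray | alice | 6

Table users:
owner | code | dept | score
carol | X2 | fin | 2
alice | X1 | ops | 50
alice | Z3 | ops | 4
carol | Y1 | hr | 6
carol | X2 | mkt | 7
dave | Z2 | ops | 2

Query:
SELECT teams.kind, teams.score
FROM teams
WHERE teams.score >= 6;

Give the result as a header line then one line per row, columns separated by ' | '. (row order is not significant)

After WHERE (3 rows):
teams.id | teams.kind | teams.owner | teams.score
1 | red | bob | 8
6 | blue | dave | 6
9 | gray | alice | 6
After SELECT (3 rows):
teams.kind | teams.score
red | 8
blue | 6
gray | 6

== RESULT ==
teams.kind | teams.score
red | 8
blue | 6
gray | 6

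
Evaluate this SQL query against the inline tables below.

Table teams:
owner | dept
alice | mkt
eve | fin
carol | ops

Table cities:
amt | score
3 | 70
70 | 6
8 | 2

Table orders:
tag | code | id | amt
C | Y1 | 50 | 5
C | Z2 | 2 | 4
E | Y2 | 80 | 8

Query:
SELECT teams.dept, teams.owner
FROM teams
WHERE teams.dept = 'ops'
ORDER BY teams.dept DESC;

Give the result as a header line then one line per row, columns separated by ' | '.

== RESULT ==
teams.dept | teams.owner
ops | carol

Derivation:
After WHERE (1 rows):
teams.owner | teams.dept
carol | ops
After SELECT (1 rows):
teams.dept | teams.owner
ops | carol
After ORDER BY (1 rows):
teams.dept | teams.owner
ops | carol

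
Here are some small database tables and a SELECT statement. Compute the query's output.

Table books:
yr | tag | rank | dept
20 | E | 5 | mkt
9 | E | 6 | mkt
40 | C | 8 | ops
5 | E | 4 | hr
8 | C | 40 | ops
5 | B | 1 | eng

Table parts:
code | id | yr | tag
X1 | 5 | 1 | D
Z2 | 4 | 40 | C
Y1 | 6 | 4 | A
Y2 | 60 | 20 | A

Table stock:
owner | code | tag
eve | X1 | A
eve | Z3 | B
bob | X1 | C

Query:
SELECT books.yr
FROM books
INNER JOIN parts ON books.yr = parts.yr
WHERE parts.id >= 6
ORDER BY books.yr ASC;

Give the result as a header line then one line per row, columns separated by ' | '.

== RESULT ==
books.yr
20

Derivation:
After JOIN parts (2 rows):
books.yr | books.tag | books.rank | books.dept | parts.code | parts.id | parts.yr | parts.tag
20 | E | 5 | mkt | Y2 | 60 | 20 | A
40 | C | 8 | ops | Z2 | 4 | 40 | C
After WHERE (1 rows):
books.yr | books.tag | books.rank | books.dept | parts.code | parts.id | parts.yr | parts.tag
20 | E | 5 | mkt | Y2 | 60 | 20 | A
After SELECT (1 rows):
books.yr
20
After ORDER BY (1 rows):
books.yr
20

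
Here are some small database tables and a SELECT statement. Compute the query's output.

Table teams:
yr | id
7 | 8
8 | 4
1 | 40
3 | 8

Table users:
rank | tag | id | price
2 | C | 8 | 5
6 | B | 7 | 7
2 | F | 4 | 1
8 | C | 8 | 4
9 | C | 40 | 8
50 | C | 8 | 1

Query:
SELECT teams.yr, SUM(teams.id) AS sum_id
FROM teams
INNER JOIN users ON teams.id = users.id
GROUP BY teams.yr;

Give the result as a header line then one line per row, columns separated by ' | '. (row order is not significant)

== RESULT ==
teams.yr | sum_id
7 | 24
8 | 4
1 | 40
3 | 24

Derivation:
After JOIN users (8 rows):
teams.yr | teams.id | users.rank | users.tag | users.id | users.price
7 | 8 | 2 | C | 8 | 5
7 | 8 | 8 | C | 8 | 4
7 | 8 | 50 | C | 8 | 1
8 | 4 | 2 | F | 4 | 1
1 | 40 | 9 | C | 40 | 8
3 | 8 | 2 | C | 8 | 5
3 | 8 | 8 | C | 8 | 4
3 | 8 | 50 | C | 8 | 1
After GROUP BY (4 rows):
teams.yr | sum_id
7 | 24
8 | 4
1 | 40
3 | 24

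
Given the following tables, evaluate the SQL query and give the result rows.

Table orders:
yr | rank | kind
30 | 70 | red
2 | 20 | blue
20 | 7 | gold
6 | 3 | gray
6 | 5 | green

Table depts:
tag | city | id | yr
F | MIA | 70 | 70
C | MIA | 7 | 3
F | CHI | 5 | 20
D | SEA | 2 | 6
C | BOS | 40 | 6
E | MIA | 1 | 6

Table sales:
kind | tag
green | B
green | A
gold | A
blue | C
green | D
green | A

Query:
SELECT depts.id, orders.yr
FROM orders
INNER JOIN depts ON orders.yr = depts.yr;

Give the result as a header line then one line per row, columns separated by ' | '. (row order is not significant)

After JOIN depts (7 rows):
orders.yr | orders.rank | orders.kind | depts.tag | depts.city | depts.id | depts.yr
20 | 7 | gold | F | CHI | 5 | 20
6 | 3 | gray | D | SEA | 2 | 6
6 | 3 | gray | C | BOS | 40 | 6
6 | 3 | gray | E | MIA | 1 | 6
6 | 5 | green | D | SEA | 2 | 6
6 | 5 | green | C | BOS | 40 | 6
6 | 5 | green | E | MIA | 1 | 6
After SELECT (7 rows):
depts.id | orders.yr
5 | 20
2 | 6
40 | 6
1 | 6
2 | 6
40 | 6
1 | 6

== RESULT ==
depts.id | orders.yr
5 | 20
2 | 6
40 | 6
1 | 6
2 | 6
40 | 6
1 | 6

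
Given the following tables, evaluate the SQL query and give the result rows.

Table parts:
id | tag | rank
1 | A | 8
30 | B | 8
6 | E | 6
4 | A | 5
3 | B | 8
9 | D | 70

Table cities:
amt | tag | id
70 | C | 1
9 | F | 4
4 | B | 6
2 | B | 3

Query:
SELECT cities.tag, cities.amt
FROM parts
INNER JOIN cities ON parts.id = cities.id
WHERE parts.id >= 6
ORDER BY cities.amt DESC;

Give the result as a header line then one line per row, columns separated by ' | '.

== RESULT ==
cities.tag | cities.amt
B | 4

Derivation:
After JOIN cities (4 rows):
parts.id | parts.tag | parts.rank | cities.amt | cities.tag | cities.id
1 | A | 8 | 70 | C | 1
6 | E | 6 | 4 | B | 6
4 | A | 5 | 9 | F | 4
3 | B | 8 | 2 | B | 3
After WHERE (1 rows):
parts.id | parts.tag | parts.rank | cities.amt | cities.tag | cities.id
6 | E | 6 | 4 | B | 6
After SELECT (1 rows):
cities.tag | cities.amt
B | 4
After ORDER BY (1 rows):
cities.tag | cities.amt
B | 4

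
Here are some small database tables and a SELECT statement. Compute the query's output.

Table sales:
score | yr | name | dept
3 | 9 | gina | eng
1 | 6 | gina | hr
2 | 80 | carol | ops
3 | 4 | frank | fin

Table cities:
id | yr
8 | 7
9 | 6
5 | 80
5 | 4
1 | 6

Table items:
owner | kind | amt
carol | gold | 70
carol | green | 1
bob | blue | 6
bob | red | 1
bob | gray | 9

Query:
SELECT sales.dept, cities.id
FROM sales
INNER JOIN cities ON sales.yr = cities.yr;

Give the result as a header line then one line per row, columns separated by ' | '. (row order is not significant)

After JOIN cities (4 rows):
sales.score | sales.yr | sales.name | sales.dept | cities.id | cities.yr
1 | 6 | gina | hr | 9 | 6
1 | 6 | gina | hr | 1 | 6
2 | 80 | carol | ops | 5 | 80
3 | 4 | frank | fin | 5 | 4
After SELECT (4 rows):
sales.dept | cities.id
hr | 9
hr | 1
ops | 5
fin | 5

== RESULT ==
sales.dept | cities.id
hr | 9
hr | 1
ops | 5
fin | 5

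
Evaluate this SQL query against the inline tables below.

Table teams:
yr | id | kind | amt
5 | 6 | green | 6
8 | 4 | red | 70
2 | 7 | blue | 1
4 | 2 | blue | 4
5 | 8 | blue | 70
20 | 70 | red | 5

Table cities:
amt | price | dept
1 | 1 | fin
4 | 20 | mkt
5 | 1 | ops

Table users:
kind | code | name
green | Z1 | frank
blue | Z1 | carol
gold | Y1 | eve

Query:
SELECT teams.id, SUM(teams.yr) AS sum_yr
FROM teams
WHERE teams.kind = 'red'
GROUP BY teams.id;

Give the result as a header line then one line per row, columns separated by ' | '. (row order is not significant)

After WHERE (2 rows):
teams.yr | teams.id | teams.kind | teams.amt
8 | 4 | red | 70
20 | 70 | red | 5
After GROUP BY (2 rows):
teams.id | sum_yr
4 | 8
70 | 20

== RESULT ==
teams.id | sum_yr
4 | 8
70 | 20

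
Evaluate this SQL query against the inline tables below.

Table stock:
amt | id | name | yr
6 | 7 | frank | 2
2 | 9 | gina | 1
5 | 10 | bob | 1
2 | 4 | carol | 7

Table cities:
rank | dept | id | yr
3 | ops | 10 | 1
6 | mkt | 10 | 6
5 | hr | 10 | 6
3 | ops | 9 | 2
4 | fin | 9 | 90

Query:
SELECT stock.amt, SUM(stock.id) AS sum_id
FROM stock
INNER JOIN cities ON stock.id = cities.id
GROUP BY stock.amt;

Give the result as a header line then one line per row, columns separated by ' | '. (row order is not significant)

== RESULT ==
stock.amt | sum_id
2 | 18
5 | 30

Derivation:
After JOIN cities (5 rows):
stock.amt | stock.id | stock.name | stock.yr | cities.rank | cities.dept | cities.id | cities.yr
2 | 9 | gina | 1 | 3 | ops | 9 | 2
2 | 9 | gina | 1 | 4 | fin | 9 | 90
5 | 10 | bob | 1 | 3 | ops | 10 | 1
5 | 10 | bob | 1 | 6 | mkt | 10 | 6
5 | 10 | bob | 1 | 5 | hr | 10 | 6
After GROUP BY (2 rows):
stock.amt | sum_id
2 | 18
5 | 30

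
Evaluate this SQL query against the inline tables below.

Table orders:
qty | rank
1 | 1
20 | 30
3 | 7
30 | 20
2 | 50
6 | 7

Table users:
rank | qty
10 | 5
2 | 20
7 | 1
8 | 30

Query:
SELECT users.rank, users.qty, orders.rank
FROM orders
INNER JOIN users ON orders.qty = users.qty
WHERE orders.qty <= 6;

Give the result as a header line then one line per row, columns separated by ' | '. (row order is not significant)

== RESULT ==
users.rank | users.qty | orders.rank
7 | 1 | 1

Derivation:
After JOIN users (3 rows):
orders.qty | orders.rank | users.rank | users.qty
1 | 1 | 7 | 1
20 | 30 | 2 | 20
30 | 20 | 8 | 30
After WHERE (1 rows):
orders.qty | orders.rank | users.rank | users.qty
1 | 1 | 7 | 1
After SELECT (1 rows):
users.rank | users.qty | orders.rank
7 | 1 | 1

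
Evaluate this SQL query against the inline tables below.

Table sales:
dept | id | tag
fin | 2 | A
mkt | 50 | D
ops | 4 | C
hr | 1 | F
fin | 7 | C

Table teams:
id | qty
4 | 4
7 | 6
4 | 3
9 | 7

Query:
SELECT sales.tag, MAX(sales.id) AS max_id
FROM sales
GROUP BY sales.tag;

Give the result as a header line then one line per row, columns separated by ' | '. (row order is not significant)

== RESULT ==
sales.tag | max_id
A | 2
D | 50
C | 7
F | 1

Derivation:
After GROUP BY (4 rows):
sales.tag | max_id
A | 2
D | 50
C | 7
F | 1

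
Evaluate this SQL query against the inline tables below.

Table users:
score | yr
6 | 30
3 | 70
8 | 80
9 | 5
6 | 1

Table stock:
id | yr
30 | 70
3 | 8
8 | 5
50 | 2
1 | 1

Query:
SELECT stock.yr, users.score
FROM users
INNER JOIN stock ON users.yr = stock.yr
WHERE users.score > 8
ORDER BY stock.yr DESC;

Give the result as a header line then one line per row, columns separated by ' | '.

== RESULT ==
stock.yr | users.score
5 | 9

Derivation:
After JOIN stock (3 rows):
users.score | users.yr | stock.id | stock.yr
3 | 70 | 30 | 70
9 | 5 | 8 | 5
6 | 1 | 1 | 1
After WHERE (1 rows):
users.score | users.yr | stock.id | stock.yr
9 | 5 | 8 | 5
After SELECT (1 rows):
stock.yr | users.score
5 | 9
After ORDER BY (1 rows):
stock.yr | users.score
5 | 9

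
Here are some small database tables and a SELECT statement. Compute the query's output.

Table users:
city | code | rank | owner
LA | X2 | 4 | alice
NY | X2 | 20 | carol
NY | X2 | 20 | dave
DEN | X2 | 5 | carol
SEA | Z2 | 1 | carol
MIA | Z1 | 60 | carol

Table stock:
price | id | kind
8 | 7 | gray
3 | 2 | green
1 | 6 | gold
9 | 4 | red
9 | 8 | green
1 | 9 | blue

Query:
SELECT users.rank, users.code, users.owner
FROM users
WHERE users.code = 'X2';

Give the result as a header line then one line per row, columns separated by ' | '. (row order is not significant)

== RESULT ==
users.rank | users.code | users.owner
4 | X2 | alice
20 | X2 | carol
20 | X2 | dave
5 | X2 | carol

Derivation:
After WHERE (4 rows):
users.city | users.code | users.rank | users.owner
LA | X2 | 4 | alice
NY | X2 | 20 | carol
NY | X2 | 20 | dave
DEN | X2 | 5 | carol
After SELECT (4 rows):
users.rank | users.code | users.owner
4 | X2 | alice
20 | X2 | carol
20 | X2 | dave
5 | X2 | carol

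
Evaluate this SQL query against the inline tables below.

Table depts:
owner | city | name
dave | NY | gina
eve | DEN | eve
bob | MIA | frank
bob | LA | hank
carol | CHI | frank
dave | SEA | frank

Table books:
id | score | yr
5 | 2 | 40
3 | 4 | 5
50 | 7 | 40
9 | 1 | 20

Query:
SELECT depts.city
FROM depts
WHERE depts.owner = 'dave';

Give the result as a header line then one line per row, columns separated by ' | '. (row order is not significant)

After WHERE (2 rows):
depts.owner | depts.city | depts.name
dave | NY | gina
dave | SEA | frank
After SELECT (2 rows):
depts.city
NY
SEA

== RESULT ==
depts.city
NY
SEA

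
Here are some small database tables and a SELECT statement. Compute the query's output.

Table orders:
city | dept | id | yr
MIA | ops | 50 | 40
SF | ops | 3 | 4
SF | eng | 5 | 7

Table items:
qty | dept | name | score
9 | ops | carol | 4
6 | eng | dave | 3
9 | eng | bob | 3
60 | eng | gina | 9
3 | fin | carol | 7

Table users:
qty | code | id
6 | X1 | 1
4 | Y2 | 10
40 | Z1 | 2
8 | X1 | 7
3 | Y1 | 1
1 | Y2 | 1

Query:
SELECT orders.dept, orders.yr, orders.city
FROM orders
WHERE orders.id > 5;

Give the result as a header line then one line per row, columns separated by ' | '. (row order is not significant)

== RESULT ==
orders.dept | orders.yr | orders.city
ops | 40 | MIA

Derivation:
After WHERE (1 rows):
orders.city | orders.dept | orders.id | orders.yr
MIA | ops | 50 | 40
After SELECT (1 rows):
orders.dept | orders.yr | orders.city
ops | 40 | MIA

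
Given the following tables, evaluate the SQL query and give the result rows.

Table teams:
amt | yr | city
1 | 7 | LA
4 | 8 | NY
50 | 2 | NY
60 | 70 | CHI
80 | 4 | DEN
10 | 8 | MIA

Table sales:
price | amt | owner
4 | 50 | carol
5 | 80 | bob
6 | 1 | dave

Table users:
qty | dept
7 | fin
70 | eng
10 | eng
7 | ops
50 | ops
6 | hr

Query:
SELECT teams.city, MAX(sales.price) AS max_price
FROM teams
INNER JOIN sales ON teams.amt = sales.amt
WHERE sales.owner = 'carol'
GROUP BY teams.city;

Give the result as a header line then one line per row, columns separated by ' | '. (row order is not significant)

== RESULT ==
teams.city | max_price
NY | 4

Derivation:
After JOIN sales (3 rows):
teams.amt | teams.yr | teams.city | sales.price | sales.amt | sales.owner
1 | 7 | LA | 6 | 1 | dave
50 | 2 | NY | 4 | 50 | carol
80 | 4 | DEN | 5 | 80 | bob
After WHERE (1 rows):
teams.amt | teams.yr | teams.city | sales.price | sales.amt | sales.owner
50 | 2 | NY | 4 | 50 | carol
After GROUP BY (1 rows):
teams.city | max_price
NY | 4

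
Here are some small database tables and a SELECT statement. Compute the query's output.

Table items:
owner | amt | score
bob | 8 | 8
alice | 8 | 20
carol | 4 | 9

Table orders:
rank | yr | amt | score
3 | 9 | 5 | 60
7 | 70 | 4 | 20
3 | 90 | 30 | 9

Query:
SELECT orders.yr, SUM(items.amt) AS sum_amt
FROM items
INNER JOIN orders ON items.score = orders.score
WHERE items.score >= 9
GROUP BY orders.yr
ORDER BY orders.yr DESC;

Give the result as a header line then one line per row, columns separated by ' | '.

After JOIN orders (2 rows):
items.owner | items.amt | items.score | orders.rank | orders.yr | orders.amt | orders.score
alice | 8 | 20 | 7 | 70 | 4 | 20
carol | 4 | 9 | 3 | 90 | 30 | 9
After WHERE (2 rows):
items.owner | items.amt | items.score | orders.rank | orders.yr | orders.amt | orders.score
alice | 8 | 20 | 7 | 70 | 4 | 20
carol | 4 | 9 | 3 | 90 | 30 | 9
After GROUP BY (2 rows):
orders.yr | sum_amt
70 | 8
90 | 4
After ORDER BY (2 rows):
orders.yr | sum_amt
90 | 4
70 | 8

== RESULT ==
orders.yr | sum_amt
90 | 4
70 | 8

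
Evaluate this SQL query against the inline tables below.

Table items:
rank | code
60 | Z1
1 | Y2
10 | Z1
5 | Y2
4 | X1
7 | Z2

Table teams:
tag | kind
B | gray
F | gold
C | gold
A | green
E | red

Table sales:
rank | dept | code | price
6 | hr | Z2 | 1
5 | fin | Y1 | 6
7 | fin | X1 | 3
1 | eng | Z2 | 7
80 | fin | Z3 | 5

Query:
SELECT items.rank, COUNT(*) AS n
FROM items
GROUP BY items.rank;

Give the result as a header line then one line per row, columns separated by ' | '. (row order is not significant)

After GROUP BY (6 rows):
items.rank | n
60 | 1
1 | 1
10 | 1
5 | 1
4 | 1
7 | 1

== RESULT ==
items.rank | n
60 | 1
1 | 1
10 | 1
5 | 1
4 | 1
7 | 1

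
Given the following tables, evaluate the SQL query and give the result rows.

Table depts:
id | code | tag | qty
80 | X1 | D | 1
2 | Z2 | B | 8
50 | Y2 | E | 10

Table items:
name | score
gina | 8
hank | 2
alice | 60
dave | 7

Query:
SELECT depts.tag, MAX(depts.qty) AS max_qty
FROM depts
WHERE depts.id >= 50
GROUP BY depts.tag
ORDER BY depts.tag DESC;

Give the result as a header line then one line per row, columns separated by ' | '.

After WHERE (2 rows):
depts.id | depts.code | depts.tag | depts.qty
80 | X1 | D | 1
50 | Y2 | E | 10
After GROUP BY (2 rows):
depts.tag | max_qty
D | 1
E | 10
After ORDER BY (2 rows):
depts.tag | max_qty
E | 10
D | 1

== RESULT ==
depts.tag | max_qty
E | 10
D | 1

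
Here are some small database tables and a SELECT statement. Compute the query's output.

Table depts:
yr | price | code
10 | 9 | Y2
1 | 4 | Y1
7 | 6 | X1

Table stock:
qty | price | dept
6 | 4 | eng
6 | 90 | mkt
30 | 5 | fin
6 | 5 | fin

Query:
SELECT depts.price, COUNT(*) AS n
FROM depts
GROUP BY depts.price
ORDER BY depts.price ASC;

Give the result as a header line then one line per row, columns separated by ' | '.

After GROUP BY (3 rows):
depts.price | n
9 | 1
4 | 1
6 | 1
After ORDER BY (3 rows):
depts.price | n
4 | 1
6 | 1
9 | 1

== RESULT ==
depts.price | n
4 | 1
6 | 1
9 | 1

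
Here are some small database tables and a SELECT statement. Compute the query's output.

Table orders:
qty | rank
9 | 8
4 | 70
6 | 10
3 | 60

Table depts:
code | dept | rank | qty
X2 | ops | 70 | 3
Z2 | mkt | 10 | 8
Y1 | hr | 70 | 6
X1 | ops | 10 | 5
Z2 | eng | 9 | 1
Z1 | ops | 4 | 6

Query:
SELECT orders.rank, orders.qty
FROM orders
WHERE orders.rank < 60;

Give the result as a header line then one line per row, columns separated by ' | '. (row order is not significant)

After WHERE (2 rows):
orders.qty | orders.rank
9 | 8
6 | 10
After SELECT (2 rows):
orders.rank | orders.qty
8 | 9
10 | 6

== RESULT ==
orders.rank | orders.qty
8 | 9
10 | 6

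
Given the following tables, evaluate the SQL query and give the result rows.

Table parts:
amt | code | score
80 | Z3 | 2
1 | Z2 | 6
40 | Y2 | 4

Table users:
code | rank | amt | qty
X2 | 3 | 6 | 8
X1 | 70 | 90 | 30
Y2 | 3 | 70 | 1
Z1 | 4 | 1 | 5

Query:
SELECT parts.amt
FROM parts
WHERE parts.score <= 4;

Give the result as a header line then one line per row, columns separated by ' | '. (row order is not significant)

After WHERE (2 rows):
parts.amt | parts.code | parts.score
80 | Z3 | 2
40 | Y2 | 4
After SELECT (2 rows):
parts.amt
80
40

== RESULT ==
parts.amt
80
40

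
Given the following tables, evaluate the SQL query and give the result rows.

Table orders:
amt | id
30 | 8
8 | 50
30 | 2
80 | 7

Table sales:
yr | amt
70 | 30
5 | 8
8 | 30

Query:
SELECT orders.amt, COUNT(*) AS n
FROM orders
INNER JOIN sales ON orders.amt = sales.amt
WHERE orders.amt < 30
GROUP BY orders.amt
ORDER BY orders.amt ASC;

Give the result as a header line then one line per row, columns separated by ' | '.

== RESULT ==
orders.amt | n
8 | 1

Derivation:
After JOIN sales (5 rows):
orders.amt | orders.id | sales.yr | sales.amt
30 | 8 | 70 | 30
30 | 8 | 8 | 30
8 | 50 | 5 | 8
30 | 2 | 70 | 30
30 | 2 | 8 | 30
After WHERE (1 rows):
orders.amt | orders.id | sales.yr | sales.amt
8 | 50 | 5 | 8
After GROUP BY (1 rows):
orders.amt | n
8 | 1
After ORDER BY (1 rows):
orders.amt | n
8 | 1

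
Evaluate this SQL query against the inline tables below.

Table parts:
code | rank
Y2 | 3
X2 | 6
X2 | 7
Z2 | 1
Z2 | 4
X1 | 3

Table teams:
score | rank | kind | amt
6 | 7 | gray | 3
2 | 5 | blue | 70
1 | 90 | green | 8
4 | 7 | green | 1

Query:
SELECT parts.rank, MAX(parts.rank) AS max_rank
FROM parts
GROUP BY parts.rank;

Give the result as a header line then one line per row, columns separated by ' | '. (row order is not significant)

== RESULT ==
parts.rank | max_rank
3 | 3
6 | 6
7 | 7
1 | 1
4 | 4

Derivation:
After GROUP BY (5 rows):
parts.rank | max_rank
3 | 3
6 | 6
7 | 7
1 | 1
4 | 4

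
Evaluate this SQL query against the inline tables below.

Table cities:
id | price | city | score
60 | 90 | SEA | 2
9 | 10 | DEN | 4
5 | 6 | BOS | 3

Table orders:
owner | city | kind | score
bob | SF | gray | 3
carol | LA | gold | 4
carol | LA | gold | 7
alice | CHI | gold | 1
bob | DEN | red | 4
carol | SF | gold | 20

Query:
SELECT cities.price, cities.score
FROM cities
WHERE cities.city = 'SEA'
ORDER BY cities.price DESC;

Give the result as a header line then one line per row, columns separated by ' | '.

After WHERE (1 rows):
cities.id | cities.price | cities.city | cities.score
60 | 90 | SEA | 2
After SELECT (1 rows):
cities.price | cities.score
90 | 2
After ORDER BY (1 rows):
cities.price | cities.score
90 | 2

== RESULT ==
cities.price | cities.score
90 | 2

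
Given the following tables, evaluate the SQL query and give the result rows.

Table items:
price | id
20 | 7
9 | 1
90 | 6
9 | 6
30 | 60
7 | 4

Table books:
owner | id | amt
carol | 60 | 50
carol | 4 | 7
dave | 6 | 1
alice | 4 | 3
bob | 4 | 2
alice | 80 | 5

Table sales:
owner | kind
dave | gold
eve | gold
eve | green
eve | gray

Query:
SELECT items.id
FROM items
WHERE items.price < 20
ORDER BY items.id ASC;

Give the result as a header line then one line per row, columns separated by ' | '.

== RESULT ==
items.id
1
4
6

Derivation:
After WHERE (3 rows):
items.price | items.id
9 | 1
9 | 6
7 | 4
After SELECT (3 rows):
items.id
1
6
4
After ORDER BY (3 rows):
items.id
1
4
6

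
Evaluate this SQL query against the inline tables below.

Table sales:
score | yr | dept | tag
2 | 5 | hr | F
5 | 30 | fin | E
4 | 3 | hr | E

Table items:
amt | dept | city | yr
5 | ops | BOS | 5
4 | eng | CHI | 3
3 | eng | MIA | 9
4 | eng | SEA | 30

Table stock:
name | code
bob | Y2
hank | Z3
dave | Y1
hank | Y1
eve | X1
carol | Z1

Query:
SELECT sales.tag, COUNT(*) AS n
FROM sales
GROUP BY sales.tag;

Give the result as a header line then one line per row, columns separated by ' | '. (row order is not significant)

After GROUP BY (2 rows):
sales.tag | n
F | 1
E | 2

== RESULT ==
sales.tag | n
F | 1
E | 2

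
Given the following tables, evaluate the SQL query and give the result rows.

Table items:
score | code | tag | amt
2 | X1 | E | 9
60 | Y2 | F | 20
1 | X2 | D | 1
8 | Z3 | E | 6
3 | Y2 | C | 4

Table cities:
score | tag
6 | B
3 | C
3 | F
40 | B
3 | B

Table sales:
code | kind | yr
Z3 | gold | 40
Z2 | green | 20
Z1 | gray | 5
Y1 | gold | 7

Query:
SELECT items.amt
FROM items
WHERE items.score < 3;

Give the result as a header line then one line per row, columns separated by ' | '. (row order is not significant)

After WHERE (2 rows):
items.score | items.code | items.tag | items.amt
2 | X1 | E | 9
1 | X2 | D | 1
After SELECT (2 rows):
items.amt
9
1

== RESULT ==
items.amt
9
1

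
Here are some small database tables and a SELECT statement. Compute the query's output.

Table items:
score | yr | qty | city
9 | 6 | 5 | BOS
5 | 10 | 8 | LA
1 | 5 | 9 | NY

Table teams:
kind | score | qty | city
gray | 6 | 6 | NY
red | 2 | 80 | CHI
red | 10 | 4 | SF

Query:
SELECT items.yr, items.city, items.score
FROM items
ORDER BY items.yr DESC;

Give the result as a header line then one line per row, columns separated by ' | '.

After SELECT (3 rows):
items.yr | items.city | items.score
6 | BOS | 9
10 | LA | 5
5 | NY | 1
After ORDER BY (3 rows):
items.yr | items.city | items.score
10 | LA | 5
6 | BOS | 9
5 | NY | 1

== RESULT ==
items.yr | items.city | items.score
10 | LA | 5
6 | BOS | 9
5 | NY | 1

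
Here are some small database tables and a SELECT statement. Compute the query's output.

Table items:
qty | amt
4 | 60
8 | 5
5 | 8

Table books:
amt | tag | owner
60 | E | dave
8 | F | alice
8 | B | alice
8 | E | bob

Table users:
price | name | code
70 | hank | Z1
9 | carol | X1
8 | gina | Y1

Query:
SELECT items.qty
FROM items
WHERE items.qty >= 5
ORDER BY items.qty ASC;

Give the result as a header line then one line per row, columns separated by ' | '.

== RESULT ==
items.qty
5
8

Derivation:
After WHERE (2 rows):
items.qty | items.amt
8 | 5
5 | 8
After SELECT (2 rows):
items.qty
8
5
After ORDER BY (2 rows):
items.qty
5
8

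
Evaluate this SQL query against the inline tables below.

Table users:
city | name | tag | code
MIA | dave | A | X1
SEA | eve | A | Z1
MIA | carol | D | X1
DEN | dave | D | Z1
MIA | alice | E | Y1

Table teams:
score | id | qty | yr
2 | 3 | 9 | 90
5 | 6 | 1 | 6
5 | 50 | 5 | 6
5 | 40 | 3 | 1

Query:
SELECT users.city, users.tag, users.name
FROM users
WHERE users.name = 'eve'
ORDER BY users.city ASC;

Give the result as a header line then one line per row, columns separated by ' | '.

After WHERE (1 rows):
users.city | users.name | users.tag | users.code
SEA | eve | A | Z1
After SELECT (1 rows):
users.city | users.tag | users.name
SEA | A | eve
After ORDER BY (1 rows):
users.city | users.tag | users.name
SEA | A | eve

== RESULT ==
users.city | users.tag | users.name
SEA | A | eve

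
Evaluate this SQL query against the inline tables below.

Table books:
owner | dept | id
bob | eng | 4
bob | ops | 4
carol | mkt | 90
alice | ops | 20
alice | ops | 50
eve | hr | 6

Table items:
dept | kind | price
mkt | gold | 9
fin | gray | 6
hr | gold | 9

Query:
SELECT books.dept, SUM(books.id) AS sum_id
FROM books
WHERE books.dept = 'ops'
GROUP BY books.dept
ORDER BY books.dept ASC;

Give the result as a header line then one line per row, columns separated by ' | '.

== RESULT ==
books.dept | sum_id
ops | 74

Derivation:
After WHERE (3 rows):
books.owner | books.dept | books.id
bob | ops | 4
alice | ops | 20
alice | ops | 50
After GROUP BY (1 rows):
books.dept | sum_id
ops | 74
After ORDER BY (1 rows):
books.dept | sum_id
ops | 74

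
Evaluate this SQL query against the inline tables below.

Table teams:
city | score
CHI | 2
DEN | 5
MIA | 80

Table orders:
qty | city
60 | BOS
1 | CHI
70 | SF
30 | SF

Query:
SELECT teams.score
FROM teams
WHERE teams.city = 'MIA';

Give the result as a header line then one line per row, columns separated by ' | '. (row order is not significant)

After WHERE (1 rows):
teams.city | teams.score
MIA | 80
After SELECT (1 rows):
teams.score
80

== RESULT ==
teams.score
80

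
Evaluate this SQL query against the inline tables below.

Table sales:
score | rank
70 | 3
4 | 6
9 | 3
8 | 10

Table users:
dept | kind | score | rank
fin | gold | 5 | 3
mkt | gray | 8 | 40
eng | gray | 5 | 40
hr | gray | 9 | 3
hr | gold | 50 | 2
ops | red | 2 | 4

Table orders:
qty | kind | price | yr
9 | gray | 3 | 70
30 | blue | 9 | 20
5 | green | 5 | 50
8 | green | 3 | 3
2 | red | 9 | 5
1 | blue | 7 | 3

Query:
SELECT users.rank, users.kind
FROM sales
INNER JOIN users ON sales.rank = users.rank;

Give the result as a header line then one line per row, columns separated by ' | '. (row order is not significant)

After JOIN users (4 rows):
sales.score | sales.rank | users.dept | users.kind | users.score | users.rank
70 | 3 | fin | gold | 5 | 3
70 | 3 | hr | gray | 9 | 3
9 | 3 | fin | gold | 5 | 3
9 | 3 | hr | gray | 9 | 3
After SELECT (4 rows):
users.rank | users.kind
3 | gold
3 | gray
3 | gold
3 | gray

== RESULT ==
users.rank | users.kind
3 | gold
3 | gray
3 | gold
3 | gray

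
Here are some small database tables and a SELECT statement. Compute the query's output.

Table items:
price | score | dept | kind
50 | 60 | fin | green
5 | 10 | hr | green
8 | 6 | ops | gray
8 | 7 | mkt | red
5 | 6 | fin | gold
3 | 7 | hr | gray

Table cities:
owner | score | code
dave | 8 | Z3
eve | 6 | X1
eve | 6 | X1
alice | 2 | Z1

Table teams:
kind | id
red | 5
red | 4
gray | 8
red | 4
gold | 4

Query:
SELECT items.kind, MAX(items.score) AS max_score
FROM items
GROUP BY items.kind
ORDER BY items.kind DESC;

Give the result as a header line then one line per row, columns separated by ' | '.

After GROUP BY (4 rows):
items.kind | max_score
green | 60
gray | 7
red | 7
gold | 6
After ORDER BY (4 rows):
items.kind | max_score
red | 7
green | 60
gray | 7
gold | 6

== RESULT ==
items.kind | max_score
red | 7
green | 60
gray | 7
gold | 6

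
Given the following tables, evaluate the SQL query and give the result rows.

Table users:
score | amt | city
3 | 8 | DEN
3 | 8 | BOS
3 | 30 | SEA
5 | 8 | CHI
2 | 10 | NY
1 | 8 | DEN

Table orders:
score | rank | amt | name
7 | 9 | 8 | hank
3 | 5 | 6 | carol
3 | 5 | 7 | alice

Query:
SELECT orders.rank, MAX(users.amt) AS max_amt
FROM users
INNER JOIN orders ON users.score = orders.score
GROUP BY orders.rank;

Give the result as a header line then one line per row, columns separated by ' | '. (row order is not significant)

== RESULT ==
orders.rank | max_amt
5 | 30

Derivation:
After JOIN orders (6 rows):
users.score | users.amt | users.city | orders.score | orders.rank | orders.amt | orders.name
3 | 8 | DEN | 3 | 5 | 6 | carol
3 | 8 | DEN | 3 | 5 | 7 | alice
3 | 8 | BOS | 3 | 5 | 6 | carol
3 | 8 | BOS | 3 | 5 | 7 | alice
3 | 30 | SEA | 3 | 5 | 6 | carol
3 | 30 | SEA | 3 | 5 | 7 | alice
After GROUP BY (1 rows):
orders.rank | max_amt
5 | 30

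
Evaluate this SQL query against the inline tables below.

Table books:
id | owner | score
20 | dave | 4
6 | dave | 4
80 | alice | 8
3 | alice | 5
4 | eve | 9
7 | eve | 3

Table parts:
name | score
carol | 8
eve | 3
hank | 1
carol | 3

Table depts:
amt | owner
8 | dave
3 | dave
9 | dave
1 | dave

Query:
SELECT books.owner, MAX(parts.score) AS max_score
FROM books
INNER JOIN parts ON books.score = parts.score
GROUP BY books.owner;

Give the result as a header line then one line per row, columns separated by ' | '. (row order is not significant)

== RESULT ==
books.owner | max_score
alice | 8
eve | 3

Derivation:
After JOIN parts (3 rows):
books.id | books.owner | books.score | parts.name | parts.score
80 | alice | 8 | carol | 8
7 | eve | 3 | eve | 3
7 | eve | 3 | carol | 3
After GROUP BY (2 rows):
books.owner | max_score
alice | 8
eve | 3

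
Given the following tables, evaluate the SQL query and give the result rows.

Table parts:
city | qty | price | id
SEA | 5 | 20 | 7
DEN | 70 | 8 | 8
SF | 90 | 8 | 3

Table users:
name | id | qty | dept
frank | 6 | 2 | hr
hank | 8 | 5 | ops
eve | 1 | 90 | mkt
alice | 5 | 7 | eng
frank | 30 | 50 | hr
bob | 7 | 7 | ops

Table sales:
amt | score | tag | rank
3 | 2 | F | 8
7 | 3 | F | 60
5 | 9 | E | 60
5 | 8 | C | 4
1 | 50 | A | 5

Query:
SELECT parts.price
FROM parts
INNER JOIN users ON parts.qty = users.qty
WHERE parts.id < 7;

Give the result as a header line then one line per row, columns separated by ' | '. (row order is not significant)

== RESULT ==
parts.price
8

Derivation:
After JOIN users (2 rows):
parts.city | parts.qty | parts.price | parts.id | users.name | users.id | users.qty | users.dept
SEA | 5 | 20 | 7 | hank | 8 | 5 | ops
SF | 90 | 8 | 3 | eve | 1 | 90 | mkt
After WHERE (1 rows):
parts.city | parts.qty | parts.price | parts.id | users.name | users.id | users.qty | users.dept
SF | 90 | 8 | 3 | eve | 1 | 90 | mkt
After SELECT (1 rows):
parts.price
8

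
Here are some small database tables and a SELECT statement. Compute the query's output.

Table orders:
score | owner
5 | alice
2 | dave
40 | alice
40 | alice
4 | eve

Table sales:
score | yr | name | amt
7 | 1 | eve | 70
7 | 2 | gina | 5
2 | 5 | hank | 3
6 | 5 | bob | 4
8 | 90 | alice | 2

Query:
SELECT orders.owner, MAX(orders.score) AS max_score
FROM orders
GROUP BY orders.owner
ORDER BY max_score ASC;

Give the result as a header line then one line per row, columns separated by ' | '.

== RESULT ==
orders.owner | max_score
dave | 2
eve | 4
alice | 40

Derivation:
After GROUP BY (3 rows):
orders.owner | max_score
alice | 40
dave | 2
eve | 4
After ORDER BY (3 rows):
orders.owner | max_score
dave | 2
eve | 4
alice | 40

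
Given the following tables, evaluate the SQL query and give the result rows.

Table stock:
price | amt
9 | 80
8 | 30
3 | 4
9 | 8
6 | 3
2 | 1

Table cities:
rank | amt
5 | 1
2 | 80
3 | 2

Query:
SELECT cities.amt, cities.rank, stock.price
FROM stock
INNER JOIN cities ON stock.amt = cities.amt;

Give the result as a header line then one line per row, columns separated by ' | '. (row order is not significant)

== RESULT ==
cities.amt | cities.rank | stock.price
80 | 2 | 9
1 | 5 | 2

Derivation:
After JOIN cities (2 rows):
stock.price | stock.amt | cities.rank | cities.amt
9 | 80 | 2 | 80
2 | 1 | 5 | 1
After SELECT (2 rows):
cities.amt | cities.rank | stock.price
80 | 2 | 9
1 | 5 | 2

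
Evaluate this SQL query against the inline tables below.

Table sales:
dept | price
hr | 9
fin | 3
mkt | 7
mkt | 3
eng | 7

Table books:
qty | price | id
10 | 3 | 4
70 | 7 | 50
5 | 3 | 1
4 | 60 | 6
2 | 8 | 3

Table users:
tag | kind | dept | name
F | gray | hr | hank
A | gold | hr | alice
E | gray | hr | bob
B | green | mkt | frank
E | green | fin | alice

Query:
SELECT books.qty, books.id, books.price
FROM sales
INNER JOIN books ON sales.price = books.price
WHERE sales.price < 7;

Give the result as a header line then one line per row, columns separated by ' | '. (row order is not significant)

After JOIN books (6 rows):
sales.dept | sales.price | books.qty | books.price | books.id
fin | 3 | 10 | 3 | 4
fin | 3 | 5 | 3 | 1
mkt | 7 | 70 | 7 | 50
mkt | 3 | 10 | 3 | 4
mkt | 3 | 5 | 3 | 1
eng | 7 | 70 | 7 | 50
After WHERE (4 rows):
sales.dept | sales.price | books.qty | books.price | books.id
fin | 3 | 10 | 3 | 4
fin | 3 | 5 | 3 | 1
mkt | 3 | 10 | 3 | 4
mkt | 3 | 5 | 3 | 1
After SELECT (4 rows):
books.qty | books.id | books.price
10 | 4 | 3
5 | 1 | 3
10 | 4 | 3
5 | 1 | 3

== RESULT ==
books.qty | books.id | books.price
10 | 4 | 3
5 | 1 | 3
10 | 4 | 3
5 | 1 | 3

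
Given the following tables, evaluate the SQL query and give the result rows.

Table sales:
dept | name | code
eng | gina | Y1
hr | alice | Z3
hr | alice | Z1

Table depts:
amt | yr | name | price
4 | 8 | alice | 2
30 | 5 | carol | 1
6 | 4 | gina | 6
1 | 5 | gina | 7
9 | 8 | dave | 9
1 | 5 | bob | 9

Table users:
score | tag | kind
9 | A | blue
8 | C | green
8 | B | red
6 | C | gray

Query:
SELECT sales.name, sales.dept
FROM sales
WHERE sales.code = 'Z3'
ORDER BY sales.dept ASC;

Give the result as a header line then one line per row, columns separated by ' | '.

After WHERE (1 rows):
sales.dept | sales.name | sales.code
hr | alice | Z3
After SELECT (1 rows):
sales.name | sales.dept
alice | hr
After ORDER BY (1 rows):
sales.name | sales.dept
alice | hr

== RESULT ==
sales.name | sales.dept
alice | hr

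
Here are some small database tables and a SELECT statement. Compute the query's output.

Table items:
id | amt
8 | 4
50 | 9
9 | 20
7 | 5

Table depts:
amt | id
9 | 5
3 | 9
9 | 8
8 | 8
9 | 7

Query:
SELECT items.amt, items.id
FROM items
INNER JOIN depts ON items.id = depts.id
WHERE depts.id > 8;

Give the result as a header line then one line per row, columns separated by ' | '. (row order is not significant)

After JOIN depts (4 rows):
items.id | items.amt | depts.amt | depts.id
8 | 4 | 9 | 8
8 | 4 | 8 | 8
9 | 20 | 3 | 9
7 | 5 | 9 | 7
After WHERE (1 rows):
items.id | items.amt | depts.amt | depts.id
9 | 20 | 3 | 9
After SELECT (1 rows):
items.amt | items.id
20 | 9

== RESULT ==
items.amt | items.id
20 | 9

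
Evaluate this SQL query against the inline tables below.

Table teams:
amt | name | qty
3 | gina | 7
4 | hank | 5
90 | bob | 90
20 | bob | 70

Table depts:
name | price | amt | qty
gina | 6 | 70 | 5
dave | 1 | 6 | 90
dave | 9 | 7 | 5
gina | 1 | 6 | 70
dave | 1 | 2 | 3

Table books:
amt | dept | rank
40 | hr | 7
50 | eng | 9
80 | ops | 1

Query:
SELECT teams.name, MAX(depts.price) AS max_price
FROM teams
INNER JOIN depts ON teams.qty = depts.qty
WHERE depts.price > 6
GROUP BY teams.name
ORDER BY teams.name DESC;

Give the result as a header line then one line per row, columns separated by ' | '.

After JOIN depts (4 rows):
teams.amt | teams.name | teams.qty | depts.name | depts.price | depts.amt | depts.qty
4 | hank | 5 | gina | 6 | 70 | 5
4 | hank | 5 | dave | 9 | 7 | 5
90 | bob | 90 | dave | 1 | 6 | 90
20 | bob | 70 | gina | 1 | 6 | 70
After WHERE (1 rows):
teams.amt | teams.name | teams.qty | depts.name | depts.price | depts.amt | depts.qty
4 | hank | 5 | dave | 9 | 7 | 5
After GROUP BY (1 rows):
teams.name | max_price
hank | 9
After ORDER BY (1 rows):
teams.name | max_price
hank | 9

== RESULT ==
teams.name | max_price
hank | 9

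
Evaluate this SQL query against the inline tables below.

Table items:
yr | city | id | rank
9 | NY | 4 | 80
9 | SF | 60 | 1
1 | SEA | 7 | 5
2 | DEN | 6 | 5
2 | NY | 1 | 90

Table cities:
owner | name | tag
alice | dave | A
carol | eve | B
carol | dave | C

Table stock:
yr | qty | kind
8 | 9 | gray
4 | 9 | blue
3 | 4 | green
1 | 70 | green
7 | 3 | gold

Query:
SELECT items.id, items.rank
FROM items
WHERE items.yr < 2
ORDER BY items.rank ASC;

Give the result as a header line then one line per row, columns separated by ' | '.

== RESULT ==
items.id | items.rank
7 | 5

Derivation:
After WHERE (1 rows):
items.yr | items.city | items.id | items.rank
1 | SEA | 7 | 5
After SELECT (1 rows):
items.id | items.rank
7 | 5
After ORDER BY (1 rows):
items.id | items.rank
7 | 5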